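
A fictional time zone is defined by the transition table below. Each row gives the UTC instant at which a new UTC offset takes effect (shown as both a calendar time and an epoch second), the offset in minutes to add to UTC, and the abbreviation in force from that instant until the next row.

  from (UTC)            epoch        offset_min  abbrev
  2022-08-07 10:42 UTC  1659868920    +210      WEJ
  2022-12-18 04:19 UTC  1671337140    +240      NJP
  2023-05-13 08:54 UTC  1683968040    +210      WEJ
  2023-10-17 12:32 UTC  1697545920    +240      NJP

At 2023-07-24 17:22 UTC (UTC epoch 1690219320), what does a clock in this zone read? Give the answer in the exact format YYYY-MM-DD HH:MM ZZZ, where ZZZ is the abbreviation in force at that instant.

Query: 2023-07-24 17:22 UTC
Rule 3/4 (WEJ, +03:30): 2023-05-13 08:54 UTC ≤ query < 2023-10-17 12:32 UTC
17·60 + 22 + 210 = 1252 min
1252 = 0·1440 + 1252; 1252 = 20·60 + 52 → 20:52, same day
→ 2023-07-24 20:52 WEJ

2023-07-24 20:52 WEJ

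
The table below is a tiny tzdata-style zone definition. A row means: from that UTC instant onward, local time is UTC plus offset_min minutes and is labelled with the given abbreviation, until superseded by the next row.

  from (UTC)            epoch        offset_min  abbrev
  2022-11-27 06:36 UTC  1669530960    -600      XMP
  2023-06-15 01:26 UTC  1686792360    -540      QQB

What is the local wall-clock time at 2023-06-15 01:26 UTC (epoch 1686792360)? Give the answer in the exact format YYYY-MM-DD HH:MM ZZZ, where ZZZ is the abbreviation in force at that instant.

2023-06-14 16:26 QQB

Query: 2023-06-15 01:26 UTC
Rule 2/2 (QQB, -09:00): 2023-06-15 01:26 UTC ≤ query < +∞
1·60 + 26 - 540 = -454 min
-454 = -1·1440 + 986; 986 = 16·60 + 26 → 16:26, 2023-06-15 - 1 day = 2023-06-14
→ 2023-06-14 16:26 QQB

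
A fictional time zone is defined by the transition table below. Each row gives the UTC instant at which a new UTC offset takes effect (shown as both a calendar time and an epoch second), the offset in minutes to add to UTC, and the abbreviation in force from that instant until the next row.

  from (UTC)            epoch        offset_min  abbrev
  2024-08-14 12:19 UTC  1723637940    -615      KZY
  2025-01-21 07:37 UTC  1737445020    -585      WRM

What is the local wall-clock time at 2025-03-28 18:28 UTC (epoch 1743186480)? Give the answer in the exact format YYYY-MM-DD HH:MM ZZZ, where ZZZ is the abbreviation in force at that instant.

Query: 2025-03-28 18:28 UTC
Rule 2/2 (WRM, -09:45): 2025-01-21 07:37 UTC ≤ query < +∞
18·60 + 28 - 585 = 523 min
523 = 0·1440 + 523; 523 = 8·60 + 43 → 08:43, same day
→ 2025-03-28 08:43 WRM

2025-03-28 08:43 WRM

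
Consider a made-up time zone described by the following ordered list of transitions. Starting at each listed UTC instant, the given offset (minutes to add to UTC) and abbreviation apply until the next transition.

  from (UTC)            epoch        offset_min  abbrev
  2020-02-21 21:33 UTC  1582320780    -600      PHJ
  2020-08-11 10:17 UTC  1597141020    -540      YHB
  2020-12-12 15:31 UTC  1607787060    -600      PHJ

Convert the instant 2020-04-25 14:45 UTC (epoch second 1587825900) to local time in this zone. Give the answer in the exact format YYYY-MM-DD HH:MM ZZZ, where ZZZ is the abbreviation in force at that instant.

2020-04-25 04:45 PHJ

Query: 2020-04-25 14:45 UTC
Rule 1/3 (PHJ, -10:00): 2020-02-21 21:33 UTC ≤ query < 2020-08-11 10:17 UTC
14·60 + 45 - 600 = 285 min
285 = 0·1440 + 285; 285 = 4·60 + 45 → 04:45, same day
→ 2020-04-25 04:45 PHJ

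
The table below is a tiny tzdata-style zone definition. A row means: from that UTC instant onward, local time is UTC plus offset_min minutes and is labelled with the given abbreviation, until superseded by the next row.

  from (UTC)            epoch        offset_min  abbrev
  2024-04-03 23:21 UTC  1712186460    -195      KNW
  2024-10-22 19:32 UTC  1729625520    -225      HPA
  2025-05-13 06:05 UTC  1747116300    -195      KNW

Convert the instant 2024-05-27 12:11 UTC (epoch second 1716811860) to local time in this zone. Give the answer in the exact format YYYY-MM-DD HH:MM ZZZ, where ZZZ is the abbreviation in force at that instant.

Query: 2024-05-27 12:11 UTC
Rule 1/3 (KNW, -03:15): 2024-04-03 23:21 UTC ≤ query < 2024-10-22 19:32 UTC
12·60 + 11 - 195 = 536 min
536 = 0·1440 + 536; 536 = 8·60 + 56 → 08:56, same day
→ 2024-05-27 08:56 KNW

2024-05-27 08:56 KNW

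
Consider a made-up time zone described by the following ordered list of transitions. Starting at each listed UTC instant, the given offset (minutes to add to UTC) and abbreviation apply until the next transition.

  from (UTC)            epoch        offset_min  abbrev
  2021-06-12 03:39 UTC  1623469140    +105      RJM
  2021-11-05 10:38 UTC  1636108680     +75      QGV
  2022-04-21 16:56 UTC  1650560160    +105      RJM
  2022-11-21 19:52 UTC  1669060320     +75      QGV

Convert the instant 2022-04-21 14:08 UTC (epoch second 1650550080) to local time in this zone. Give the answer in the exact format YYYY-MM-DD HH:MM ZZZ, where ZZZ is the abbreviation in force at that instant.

Query: 2022-04-21 14:08 UTC
Rule 2/4 (QGV, +01:15): 2021-11-05 10:38 UTC ≤ query < 2022-04-21 16:56 UTC
14·60 + 8 + 75 = 923 min
923 = 0·1440 + 923; 923 = 15·60 + 23 → 15:23, same day
→ 2022-04-21 15:23 QGV

2022-04-21 15:23 QGV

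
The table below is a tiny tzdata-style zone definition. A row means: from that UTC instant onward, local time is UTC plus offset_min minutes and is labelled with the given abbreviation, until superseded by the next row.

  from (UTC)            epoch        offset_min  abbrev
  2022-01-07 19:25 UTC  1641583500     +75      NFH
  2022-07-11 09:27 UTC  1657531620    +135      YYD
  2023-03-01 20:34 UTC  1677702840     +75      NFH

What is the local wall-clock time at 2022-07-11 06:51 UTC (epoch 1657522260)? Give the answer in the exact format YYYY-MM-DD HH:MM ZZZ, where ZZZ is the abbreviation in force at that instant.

2022-07-11 08:06 NFH

Query: 2022-07-11 06:51 UTC
Rule 1/3 (NFH, +01:15): 2022-01-07 19:25 UTC ≤ query < 2022-07-11 09:27 UTC
6·60 + 51 + 75 = 486 min
486 = 0·1440 + 486; 486 = 8·60 + 6 → 08:06, same day
→ 2022-07-11 08:06 NFH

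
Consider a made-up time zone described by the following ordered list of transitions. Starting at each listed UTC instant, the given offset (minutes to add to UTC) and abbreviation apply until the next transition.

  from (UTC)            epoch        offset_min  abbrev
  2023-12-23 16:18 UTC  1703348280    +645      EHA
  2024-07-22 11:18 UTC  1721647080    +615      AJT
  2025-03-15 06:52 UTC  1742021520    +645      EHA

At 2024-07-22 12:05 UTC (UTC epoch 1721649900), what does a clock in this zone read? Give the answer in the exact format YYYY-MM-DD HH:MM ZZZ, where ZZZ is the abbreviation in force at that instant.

2024-07-22 22:20 AJT

Query: 2024-07-22 12:05 UTC
Rule 2/3 (AJT, +10:15): 2024-07-22 11:18 UTC ≤ query < 2025-03-15 06:52 UTC
12·60 + 5 + 615 = 1340 min
1340 = 0·1440 + 1340; 1340 = 22·60 + 20 → 22:20, same day
→ 2024-07-22 22:20 AJT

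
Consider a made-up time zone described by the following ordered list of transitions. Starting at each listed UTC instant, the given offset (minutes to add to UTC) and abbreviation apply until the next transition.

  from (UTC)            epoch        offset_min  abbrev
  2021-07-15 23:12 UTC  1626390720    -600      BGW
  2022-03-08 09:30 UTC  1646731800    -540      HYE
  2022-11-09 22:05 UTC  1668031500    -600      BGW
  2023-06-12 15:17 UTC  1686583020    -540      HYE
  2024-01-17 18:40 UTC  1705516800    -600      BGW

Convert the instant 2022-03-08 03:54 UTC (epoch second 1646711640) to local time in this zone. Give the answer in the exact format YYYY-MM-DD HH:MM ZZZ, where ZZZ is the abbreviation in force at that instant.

2022-03-07 17:54 BGW

Query: 2022-03-08 03:54 UTC
Rule 1/5 (BGW, -10:00): 2021-07-15 23:12 UTC ≤ query < 2022-03-08 09:30 UTC
3·60 + 54 - 600 = -366 min
-366 = -1·1440 + 1074; 1074 = 17·60 + 54 → 17:54, 2022-03-08 - 1 day = 2022-03-07
→ 2022-03-07 17:54 BGW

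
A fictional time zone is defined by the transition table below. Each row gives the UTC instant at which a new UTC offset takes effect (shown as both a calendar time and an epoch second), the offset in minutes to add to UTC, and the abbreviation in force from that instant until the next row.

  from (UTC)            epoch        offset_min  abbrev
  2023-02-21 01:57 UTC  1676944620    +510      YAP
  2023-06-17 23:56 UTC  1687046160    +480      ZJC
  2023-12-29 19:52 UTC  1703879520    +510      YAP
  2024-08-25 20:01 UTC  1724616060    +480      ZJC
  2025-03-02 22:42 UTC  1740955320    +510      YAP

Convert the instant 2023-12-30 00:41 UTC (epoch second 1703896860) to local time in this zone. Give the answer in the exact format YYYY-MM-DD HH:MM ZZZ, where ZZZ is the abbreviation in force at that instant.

2023-12-30 09:11 YAP

Query: 2023-12-30 00:41 UTC
Rule 3/5 (YAP, +08:30): 2023-12-29 19:52 UTC ≤ query < 2024-08-25 20:01 UTC
0·60 + 41 + 510 = 551 min
551 = 0·1440 + 551; 551 = 9·60 + 11 → 09:11, same day
→ 2023-12-30 09:11 YAP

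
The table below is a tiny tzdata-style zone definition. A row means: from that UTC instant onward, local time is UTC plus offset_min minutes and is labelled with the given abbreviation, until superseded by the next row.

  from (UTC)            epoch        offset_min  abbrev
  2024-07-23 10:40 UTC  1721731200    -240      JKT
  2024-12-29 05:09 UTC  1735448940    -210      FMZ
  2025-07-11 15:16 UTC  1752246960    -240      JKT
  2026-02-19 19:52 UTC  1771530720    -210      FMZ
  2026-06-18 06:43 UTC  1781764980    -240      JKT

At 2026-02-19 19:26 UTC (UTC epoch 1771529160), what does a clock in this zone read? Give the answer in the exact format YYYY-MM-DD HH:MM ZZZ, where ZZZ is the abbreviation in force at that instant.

Query: 2026-02-19 19:26 UTC
Rule 3/5 (JKT, -04:00): 2025-07-11 15:16 UTC ≤ query < 2026-02-19 19:52 UTC
19·60 + 26 - 240 = 926 min
926 = 0·1440 + 926; 926 = 15·60 + 26 → 15:26, same day
→ 2026-02-19 15:26 JKT

2026-02-19 15:26 JKT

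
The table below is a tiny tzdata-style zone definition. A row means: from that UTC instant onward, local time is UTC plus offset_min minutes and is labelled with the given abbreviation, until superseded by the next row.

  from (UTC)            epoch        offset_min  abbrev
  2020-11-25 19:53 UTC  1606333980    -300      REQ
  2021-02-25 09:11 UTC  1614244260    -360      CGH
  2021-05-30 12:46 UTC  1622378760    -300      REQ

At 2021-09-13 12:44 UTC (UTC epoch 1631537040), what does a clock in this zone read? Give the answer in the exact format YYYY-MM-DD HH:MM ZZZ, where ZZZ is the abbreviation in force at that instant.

Query: 2021-09-13 12:44 UTC
Rule 3/3 (REQ, -05:00): 2021-05-30 12:46 UTC ≤ query < +∞
12·60 + 44 - 300 = 464 min
464 = 0·1440 + 464; 464 = 7·60 + 44 → 07:44, same day
→ 2021-09-13 07:44 REQ

2021-09-13 07:44 REQ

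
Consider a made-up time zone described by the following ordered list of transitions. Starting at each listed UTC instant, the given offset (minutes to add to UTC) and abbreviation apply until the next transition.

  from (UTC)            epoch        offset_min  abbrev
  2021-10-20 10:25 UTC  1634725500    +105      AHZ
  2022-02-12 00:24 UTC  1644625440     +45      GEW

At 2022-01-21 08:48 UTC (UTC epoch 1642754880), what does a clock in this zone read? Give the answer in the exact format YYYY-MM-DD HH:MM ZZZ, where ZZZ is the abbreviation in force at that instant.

2022-01-21 10:33 AHZ

Query: 2022-01-21 08:48 UTC
Rule 1/2 (AHZ, +01:45): 2021-10-20 10:25 UTC ≤ query < 2022-02-12 00:24 UTC
8·60 + 48 + 105 = 633 min
633 = 0·1440 + 633; 633 = 10·60 + 33 → 10:33, same day
→ 2022-01-21 10:33 AHZ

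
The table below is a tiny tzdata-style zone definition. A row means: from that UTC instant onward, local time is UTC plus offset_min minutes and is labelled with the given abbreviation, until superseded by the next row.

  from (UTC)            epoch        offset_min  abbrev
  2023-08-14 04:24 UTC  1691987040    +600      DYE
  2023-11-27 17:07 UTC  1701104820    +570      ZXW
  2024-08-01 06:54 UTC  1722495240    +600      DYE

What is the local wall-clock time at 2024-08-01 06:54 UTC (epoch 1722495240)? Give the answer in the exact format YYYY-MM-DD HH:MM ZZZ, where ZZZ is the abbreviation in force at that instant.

2024-08-01 16:54 DYE

Query: 2024-08-01 06:54 UTC
Rule 3/3 (DYE, +10:00): 2024-08-01 06:54 UTC ≤ query < +∞
6·60 + 54 + 600 = 1014 min
1014 = 0·1440 + 1014; 1014 = 16·60 + 54 → 16:54, same day
→ 2024-08-01 16:54 DYE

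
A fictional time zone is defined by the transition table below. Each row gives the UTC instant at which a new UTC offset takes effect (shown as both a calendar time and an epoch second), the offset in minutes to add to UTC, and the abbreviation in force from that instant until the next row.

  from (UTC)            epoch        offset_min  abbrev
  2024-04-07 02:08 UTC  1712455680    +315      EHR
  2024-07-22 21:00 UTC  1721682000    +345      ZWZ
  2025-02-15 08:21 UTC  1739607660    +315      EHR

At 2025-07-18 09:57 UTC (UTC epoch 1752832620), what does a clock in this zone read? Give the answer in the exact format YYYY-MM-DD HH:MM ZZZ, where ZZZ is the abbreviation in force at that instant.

Query: 2025-07-18 09:57 UTC
Rule 3/3 (EHR, +05:15): 2025-02-15 08:21 UTC ≤ query < +∞
9·60 + 57 + 315 = 912 min
912 = 0·1440 + 912; 912 = 15·60 + 12 → 15:12, same day
→ 2025-07-18 15:12 EHR

2025-07-18 15:12 EHR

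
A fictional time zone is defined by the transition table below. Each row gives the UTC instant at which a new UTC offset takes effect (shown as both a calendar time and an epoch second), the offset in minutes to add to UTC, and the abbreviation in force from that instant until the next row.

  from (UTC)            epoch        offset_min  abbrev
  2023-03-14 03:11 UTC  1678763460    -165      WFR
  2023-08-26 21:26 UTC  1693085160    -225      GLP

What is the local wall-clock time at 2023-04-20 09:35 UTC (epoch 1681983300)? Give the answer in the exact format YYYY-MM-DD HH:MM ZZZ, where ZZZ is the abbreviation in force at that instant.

Query: 2023-04-20 09:35 UTC
Rule 1/2 (WFR, -02:45): 2023-03-14 03:11 UTC ≤ query < 2023-08-26 21:26 UTC
9·60 + 35 - 165 = 410 min
410 = 0·1440 + 410; 410 = 6·60 + 50 → 06:50, same day
→ 2023-04-20 06:50 WFR

2023-04-20 06:50 WFR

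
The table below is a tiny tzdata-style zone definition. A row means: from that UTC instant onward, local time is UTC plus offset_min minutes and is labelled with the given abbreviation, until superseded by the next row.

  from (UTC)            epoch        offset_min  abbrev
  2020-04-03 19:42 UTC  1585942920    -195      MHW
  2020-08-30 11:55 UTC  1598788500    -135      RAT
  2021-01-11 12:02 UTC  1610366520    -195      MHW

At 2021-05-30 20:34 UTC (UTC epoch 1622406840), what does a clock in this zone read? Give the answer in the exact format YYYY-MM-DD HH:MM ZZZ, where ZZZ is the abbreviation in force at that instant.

Query: 2021-05-30 20:34 UTC
Rule 3/3 (MHW, -03:15): 2021-01-11 12:02 UTC ≤ query < +∞
20·60 + 34 - 195 = 1039 min
1039 = 0·1440 + 1039; 1039 = 17·60 + 19 → 17:19, same day
→ 2021-05-30 17:19 MHW

2021-05-30 17:19 MHW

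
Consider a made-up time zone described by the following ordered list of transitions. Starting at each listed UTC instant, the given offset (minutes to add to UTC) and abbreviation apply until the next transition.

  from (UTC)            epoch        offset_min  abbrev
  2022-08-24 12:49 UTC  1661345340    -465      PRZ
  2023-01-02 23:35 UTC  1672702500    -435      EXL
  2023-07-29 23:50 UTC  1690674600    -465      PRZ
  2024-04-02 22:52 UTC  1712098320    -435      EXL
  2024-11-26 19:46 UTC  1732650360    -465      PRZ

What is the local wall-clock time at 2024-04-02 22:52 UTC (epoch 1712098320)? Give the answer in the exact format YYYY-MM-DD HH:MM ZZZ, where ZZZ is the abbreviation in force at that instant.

2024-04-02 15:37 EXL

Query: 2024-04-02 22:52 UTC
Rule 4/5 (EXL, -07:15): 2024-04-02 22:52 UTC ≤ query < 2024-11-26 19:46 UTC
22·60 + 52 - 435 = 937 min
937 = 0·1440 + 937; 937 = 15·60 + 37 → 15:37, same day
→ 2024-04-02 15:37 EXL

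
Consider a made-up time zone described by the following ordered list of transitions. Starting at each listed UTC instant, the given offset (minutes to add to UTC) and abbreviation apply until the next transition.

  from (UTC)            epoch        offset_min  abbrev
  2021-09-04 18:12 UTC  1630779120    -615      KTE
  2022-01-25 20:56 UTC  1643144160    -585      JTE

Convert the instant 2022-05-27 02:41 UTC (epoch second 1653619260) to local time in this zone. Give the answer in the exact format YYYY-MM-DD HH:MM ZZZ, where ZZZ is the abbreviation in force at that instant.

2022-05-26 16:56 JTE

Query: 2022-05-27 02:41 UTC
Rule 2/2 (JTE, -09:45): 2022-01-25 20:56 UTC ≤ query < +∞
2·60 + 41 - 585 = -424 min
-424 = -1·1440 + 1016; 1016 = 16·60 + 56 → 16:56, 2022-05-27 - 1 day = 2022-05-26
→ 2022-05-26 16:56 JTE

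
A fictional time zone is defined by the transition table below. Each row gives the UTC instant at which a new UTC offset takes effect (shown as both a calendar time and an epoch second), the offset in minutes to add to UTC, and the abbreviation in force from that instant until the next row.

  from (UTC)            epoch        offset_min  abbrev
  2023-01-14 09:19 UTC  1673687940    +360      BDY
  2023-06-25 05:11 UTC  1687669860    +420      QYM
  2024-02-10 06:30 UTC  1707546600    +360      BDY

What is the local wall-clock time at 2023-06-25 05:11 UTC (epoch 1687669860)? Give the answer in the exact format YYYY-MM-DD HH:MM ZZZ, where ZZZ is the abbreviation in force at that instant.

2023-06-25 12:11 QYM

Query: 2023-06-25 05:11 UTC
Rule 2/3 (QYM, +07:00): 2023-06-25 05:11 UTC ≤ query < 2024-02-10 06:30 UTC
5·60 + 11 + 420 = 731 min
731 = 0·1440 + 731; 731 = 12·60 + 11 → 12:11, same day
→ 2023-06-25 12:11 QYM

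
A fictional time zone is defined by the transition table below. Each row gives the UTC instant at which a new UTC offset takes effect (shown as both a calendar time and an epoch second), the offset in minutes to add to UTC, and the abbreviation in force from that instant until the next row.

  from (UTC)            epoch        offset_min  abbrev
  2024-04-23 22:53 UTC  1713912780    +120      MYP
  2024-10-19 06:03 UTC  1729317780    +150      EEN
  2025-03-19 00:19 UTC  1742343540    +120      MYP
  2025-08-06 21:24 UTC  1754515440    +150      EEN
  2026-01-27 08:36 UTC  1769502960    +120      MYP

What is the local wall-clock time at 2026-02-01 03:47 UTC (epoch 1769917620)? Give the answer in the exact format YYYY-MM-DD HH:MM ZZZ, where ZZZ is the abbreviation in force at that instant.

Query: 2026-02-01 03:47 UTC
Rule 5/5 (MYP, +02:00): 2026-01-27 08:36 UTC ≤ query < +∞
3·60 + 47 + 120 = 347 min
347 = 0·1440 + 347; 347 = 5·60 + 47 → 05:47, same day
→ 2026-02-01 05:47 MYP

2026-02-01 05:47 MYP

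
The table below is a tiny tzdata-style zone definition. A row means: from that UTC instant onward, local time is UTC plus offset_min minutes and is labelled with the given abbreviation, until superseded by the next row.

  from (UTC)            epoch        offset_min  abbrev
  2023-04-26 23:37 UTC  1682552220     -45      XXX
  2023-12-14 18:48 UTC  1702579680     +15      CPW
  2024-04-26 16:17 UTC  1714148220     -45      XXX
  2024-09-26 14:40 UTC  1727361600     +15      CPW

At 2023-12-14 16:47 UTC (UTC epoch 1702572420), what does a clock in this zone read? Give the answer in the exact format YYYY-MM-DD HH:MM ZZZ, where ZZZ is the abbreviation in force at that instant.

2023-12-14 16:02 XXX

Query: 2023-12-14 16:47 UTC
Rule 1/4 (XXX, -00:45): 2023-04-26 23:37 UTC ≤ query < 2023-12-14 18:48 UTC
16·60 + 47 - 45 = 962 min
962 = 0·1440 + 962; 962 = 16·60 + 2 → 16:02, same day
→ 2023-12-14 16:02 XXX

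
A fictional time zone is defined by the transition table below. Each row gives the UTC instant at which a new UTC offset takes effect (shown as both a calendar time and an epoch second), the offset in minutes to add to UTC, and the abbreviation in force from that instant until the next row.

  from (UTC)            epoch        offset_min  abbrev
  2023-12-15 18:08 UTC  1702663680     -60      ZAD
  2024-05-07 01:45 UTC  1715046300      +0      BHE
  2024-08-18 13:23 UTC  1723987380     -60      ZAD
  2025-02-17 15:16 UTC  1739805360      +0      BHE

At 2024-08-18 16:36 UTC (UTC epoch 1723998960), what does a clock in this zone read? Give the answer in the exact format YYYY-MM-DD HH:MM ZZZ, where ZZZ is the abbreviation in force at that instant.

2024-08-18 15:36 ZAD

Query: 2024-08-18 16:36 UTC
Rule 3/4 (ZAD, -01:00): 2024-08-18 13:23 UTC ≤ query < 2025-02-17 15:16 UTC
16·60 + 36 - 60 = 936 min
936 = 0·1440 + 936; 936 = 15·60 + 36 → 15:36, same day
→ 2024-08-18 15:36 ZAD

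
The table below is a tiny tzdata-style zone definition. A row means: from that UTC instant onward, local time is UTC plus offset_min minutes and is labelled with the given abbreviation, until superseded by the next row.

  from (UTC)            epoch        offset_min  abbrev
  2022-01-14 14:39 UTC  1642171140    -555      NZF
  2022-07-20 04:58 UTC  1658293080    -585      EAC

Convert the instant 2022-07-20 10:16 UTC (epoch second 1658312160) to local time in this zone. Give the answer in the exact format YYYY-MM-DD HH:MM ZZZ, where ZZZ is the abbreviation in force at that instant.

Query: 2022-07-20 10:16 UTC
Rule 2/2 (EAC, -09:45): 2022-07-20 04:58 UTC ≤ query < +∞
10·60 + 16 - 585 = 31 min
31 = 0·1440 + 31; 31 = 0·60 + 31 → 00:31, same day
→ 2022-07-20 00:31 EAC

2022-07-20 00:31 EAC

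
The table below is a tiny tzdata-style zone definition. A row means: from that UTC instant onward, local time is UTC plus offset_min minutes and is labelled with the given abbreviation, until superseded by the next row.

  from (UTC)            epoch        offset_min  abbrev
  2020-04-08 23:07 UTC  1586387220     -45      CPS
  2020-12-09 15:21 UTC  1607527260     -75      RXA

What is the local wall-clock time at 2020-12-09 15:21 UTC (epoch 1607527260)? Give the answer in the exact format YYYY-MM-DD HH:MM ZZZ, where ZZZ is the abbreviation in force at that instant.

Query: 2020-12-09 15:21 UTC
Rule 2/2 (RXA, -01:15): 2020-12-09 15:21 UTC ≤ query < +∞
15·60 + 21 - 75 = 846 min
846 = 0·1440 + 846; 846 = 14·60 + 6 → 14:06, same day
→ 2020-12-09 14:06 RXA

2020-12-09 14:06 RXA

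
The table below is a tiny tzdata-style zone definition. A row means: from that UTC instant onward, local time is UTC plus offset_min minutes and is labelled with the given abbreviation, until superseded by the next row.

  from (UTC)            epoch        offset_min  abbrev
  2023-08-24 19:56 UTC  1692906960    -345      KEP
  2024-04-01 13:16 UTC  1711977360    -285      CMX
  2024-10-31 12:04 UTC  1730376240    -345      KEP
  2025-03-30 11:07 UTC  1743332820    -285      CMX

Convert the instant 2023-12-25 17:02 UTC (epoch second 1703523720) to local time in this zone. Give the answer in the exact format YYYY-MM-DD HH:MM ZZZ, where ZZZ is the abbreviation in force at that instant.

2023-12-25 11:17 KEP

Query: 2023-12-25 17:02 UTC
Rule 1/4 (KEP, -05:45): 2023-08-24 19:56 UTC ≤ query < 2024-04-01 13:16 UTC
17·60 + 2 - 345 = 677 min
677 = 0·1440 + 677; 677 = 11·60 + 17 → 11:17, same day
→ 2023-12-25 11:17 KEP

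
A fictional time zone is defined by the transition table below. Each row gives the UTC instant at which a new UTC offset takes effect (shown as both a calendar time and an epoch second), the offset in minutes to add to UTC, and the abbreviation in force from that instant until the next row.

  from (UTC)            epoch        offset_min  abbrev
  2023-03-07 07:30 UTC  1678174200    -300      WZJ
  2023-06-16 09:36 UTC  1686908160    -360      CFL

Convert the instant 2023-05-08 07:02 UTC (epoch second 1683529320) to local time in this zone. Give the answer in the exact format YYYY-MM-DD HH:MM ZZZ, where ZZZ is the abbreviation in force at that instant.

Query: 2023-05-08 07:02 UTC
Rule 1/2 (WZJ, -05:00): 2023-03-07 07:30 UTC ≤ query < 2023-06-16 09:36 UTC
7·60 + 2 - 300 = 122 min
122 = 0·1440 + 122; 122 = 2·60 + 2 → 02:02, same day
→ 2023-05-08 02:02 WZJ

2023-05-08 02:02 WZJ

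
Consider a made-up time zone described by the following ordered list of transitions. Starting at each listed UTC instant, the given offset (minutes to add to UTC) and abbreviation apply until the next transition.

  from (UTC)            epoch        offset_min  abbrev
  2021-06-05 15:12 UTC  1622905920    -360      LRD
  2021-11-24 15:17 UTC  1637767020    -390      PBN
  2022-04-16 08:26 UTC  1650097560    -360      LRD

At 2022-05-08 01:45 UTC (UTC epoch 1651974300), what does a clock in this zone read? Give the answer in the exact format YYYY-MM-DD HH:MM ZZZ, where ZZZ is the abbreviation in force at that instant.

Query: 2022-05-08 01:45 UTC
Rule 3/3 (LRD, -06:00): 2022-04-16 08:26 UTC ≤ query < +∞
1·60 + 45 - 360 = -255 min
-255 = -1·1440 + 1185; 1185 = 19·60 + 45 → 19:45, 2022-05-08 - 1 day = 2022-05-07
→ 2022-05-07 19:45 LRD

2022-05-07 19:45 LRD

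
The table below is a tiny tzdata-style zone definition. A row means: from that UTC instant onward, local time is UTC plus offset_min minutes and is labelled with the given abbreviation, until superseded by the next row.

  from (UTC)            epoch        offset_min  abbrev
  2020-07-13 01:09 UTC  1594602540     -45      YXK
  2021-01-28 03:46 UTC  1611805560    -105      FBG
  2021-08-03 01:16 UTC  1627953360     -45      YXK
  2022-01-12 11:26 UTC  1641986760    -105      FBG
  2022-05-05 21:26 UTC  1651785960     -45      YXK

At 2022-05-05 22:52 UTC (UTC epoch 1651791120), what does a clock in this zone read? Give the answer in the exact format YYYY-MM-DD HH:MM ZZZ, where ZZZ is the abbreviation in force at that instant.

Query: 2022-05-05 22:52 UTC
Rule 5/5 (YXK, -00:45): 2022-05-05 21:26 UTC ≤ query < +∞
22·60 + 52 - 45 = 1327 min
1327 = 0·1440 + 1327; 1327 = 22·60 + 7 → 22:07, same day
→ 2022-05-05 22:07 YXK

2022-05-05 22:07 YXK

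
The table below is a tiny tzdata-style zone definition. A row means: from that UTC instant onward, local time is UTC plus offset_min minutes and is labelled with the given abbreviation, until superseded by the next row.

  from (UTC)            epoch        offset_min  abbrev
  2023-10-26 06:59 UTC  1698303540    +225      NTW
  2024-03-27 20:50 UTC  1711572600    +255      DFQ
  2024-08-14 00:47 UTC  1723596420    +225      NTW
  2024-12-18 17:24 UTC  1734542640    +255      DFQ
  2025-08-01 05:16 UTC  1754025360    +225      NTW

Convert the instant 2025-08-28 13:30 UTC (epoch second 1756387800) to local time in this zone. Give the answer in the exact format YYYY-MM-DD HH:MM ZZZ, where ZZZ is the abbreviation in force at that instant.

Query: 2025-08-28 13:30 UTC
Rule 5/5 (NTW, +03:45): 2025-08-01 05:16 UTC ≤ query < +∞
13·60 + 30 + 225 = 1035 min
1035 = 0·1440 + 1035; 1035 = 17·60 + 15 → 17:15, same day
→ 2025-08-28 17:15 NTW

2025-08-28 17:15 NTW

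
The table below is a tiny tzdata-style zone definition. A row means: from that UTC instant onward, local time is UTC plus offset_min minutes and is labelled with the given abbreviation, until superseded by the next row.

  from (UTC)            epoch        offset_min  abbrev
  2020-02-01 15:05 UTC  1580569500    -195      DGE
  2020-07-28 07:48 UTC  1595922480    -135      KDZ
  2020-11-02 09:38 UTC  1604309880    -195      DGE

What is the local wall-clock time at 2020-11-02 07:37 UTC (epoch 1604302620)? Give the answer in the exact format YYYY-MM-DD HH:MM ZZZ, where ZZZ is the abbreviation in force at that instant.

2020-11-02 05:22 KDZ

Query: 2020-11-02 07:37 UTC
Rule 2/3 (KDZ, -02:15): 2020-07-28 07:48 UTC ≤ query < 2020-11-02 09:38 UTC
7·60 + 37 - 135 = 322 min
322 = 0·1440 + 322; 322 = 5·60 + 22 → 05:22, same day
→ 2020-11-02 05:22 KDZ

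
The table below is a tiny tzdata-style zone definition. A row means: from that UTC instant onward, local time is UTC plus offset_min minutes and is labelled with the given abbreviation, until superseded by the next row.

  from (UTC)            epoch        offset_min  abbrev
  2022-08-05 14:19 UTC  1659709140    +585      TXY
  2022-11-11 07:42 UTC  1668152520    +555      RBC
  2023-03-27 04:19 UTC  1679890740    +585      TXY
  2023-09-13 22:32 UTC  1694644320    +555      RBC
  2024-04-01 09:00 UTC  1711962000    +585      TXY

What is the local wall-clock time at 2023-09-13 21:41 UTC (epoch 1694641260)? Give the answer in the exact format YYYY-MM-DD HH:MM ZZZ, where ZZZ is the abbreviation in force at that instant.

Query: 2023-09-13 21:41 UTC
Rule 3/5 (TXY, +09:45): 2023-03-27 04:19 UTC ≤ query < 2023-09-13 22:32 UTC
21·60 + 41 + 585 = 1886 min
1886 = 1·1440 + 446; 446 = 7·60 + 26 → 07:26, 2023-09-13 + 1 day = 2023-09-14
→ 2023-09-14 07:26 TXY

2023-09-14 07:26 TXY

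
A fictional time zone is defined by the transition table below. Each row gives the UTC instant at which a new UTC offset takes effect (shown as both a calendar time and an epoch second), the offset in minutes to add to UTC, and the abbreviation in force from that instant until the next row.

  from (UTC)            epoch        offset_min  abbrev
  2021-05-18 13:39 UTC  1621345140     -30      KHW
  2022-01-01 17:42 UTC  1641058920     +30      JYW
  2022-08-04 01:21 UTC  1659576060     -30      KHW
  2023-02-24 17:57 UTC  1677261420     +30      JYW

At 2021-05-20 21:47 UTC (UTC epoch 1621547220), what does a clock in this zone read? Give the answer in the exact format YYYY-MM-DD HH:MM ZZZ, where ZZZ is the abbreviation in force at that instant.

2021-05-20 21:17 KHW

Query: 2021-05-20 21:47 UTC
Rule 1/4 (KHW, -00:30): 2021-05-18 13:39 UTC ≤ query < 2022-01-01 17:42 UTC
21·60 + 47 - 30 = 1277 min
1277 = 0·1440 + 1277; 1277 = 21·60 + 17 → 21:17, same day
→ 2021-05-20 21:17 KHW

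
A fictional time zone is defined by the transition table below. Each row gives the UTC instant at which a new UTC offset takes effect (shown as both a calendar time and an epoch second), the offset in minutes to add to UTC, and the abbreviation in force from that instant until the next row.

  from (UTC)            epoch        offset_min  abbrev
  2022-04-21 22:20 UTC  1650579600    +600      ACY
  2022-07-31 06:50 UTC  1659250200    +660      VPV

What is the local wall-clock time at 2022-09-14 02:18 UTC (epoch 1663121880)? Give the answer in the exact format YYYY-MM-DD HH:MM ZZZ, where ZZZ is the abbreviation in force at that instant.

2022-09-14 13:18 VPV

Query: 2022-09-14 02:18 UTC
Rule 2/2 (VPV, +11:00): 2022-07-31 06:50 UTC ≤ query < +∞
2·60 + 18 + 660 = 798 min
798 = 0·1440 + 798; 798 = 13·60 + 18 → 13:18, same day
→ 2022-09-14 13:18 VPV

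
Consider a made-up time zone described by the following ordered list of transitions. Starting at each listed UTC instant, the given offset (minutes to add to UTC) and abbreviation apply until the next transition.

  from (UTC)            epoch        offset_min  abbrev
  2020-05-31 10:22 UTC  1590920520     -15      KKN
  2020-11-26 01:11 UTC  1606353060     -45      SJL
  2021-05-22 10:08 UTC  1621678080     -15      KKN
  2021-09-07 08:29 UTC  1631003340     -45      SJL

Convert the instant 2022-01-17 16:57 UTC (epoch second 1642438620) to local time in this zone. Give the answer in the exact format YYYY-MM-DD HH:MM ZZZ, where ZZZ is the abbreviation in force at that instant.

2022-01-17 16:12 SJL

Query: 2022-01-17 16:57 UTC
Rule 4/4 (SJL, -00:45): 2021-09-07 08:29 UTC ≤ query < +∞
16·60 + 57 - 45 = 972 min
972 = 0·1440 + 972; 972 = 16·60 + 12 → 16:12, same day
→ 2022-01-17 16:12 SJL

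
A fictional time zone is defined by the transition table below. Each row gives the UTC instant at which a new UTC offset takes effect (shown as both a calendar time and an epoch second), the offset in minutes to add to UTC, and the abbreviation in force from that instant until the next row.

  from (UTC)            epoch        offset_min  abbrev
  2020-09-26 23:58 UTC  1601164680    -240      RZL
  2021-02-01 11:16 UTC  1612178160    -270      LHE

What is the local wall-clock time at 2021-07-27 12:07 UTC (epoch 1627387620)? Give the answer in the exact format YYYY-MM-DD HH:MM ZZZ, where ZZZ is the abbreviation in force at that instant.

Query: 2021-07-27 12:07 UTC
Rule 2/2 (LHE, -04:30): 2021-02-01 11:16 UTC ≤ query < +∞
12·60 + 7 - 270 = 457 min
457 = 0·1440 + 457; 457 = 7·60 + 37 → 07:37, same day
→ 2021-07-27 07:37 LHE

2021-07-27 07:37 LHE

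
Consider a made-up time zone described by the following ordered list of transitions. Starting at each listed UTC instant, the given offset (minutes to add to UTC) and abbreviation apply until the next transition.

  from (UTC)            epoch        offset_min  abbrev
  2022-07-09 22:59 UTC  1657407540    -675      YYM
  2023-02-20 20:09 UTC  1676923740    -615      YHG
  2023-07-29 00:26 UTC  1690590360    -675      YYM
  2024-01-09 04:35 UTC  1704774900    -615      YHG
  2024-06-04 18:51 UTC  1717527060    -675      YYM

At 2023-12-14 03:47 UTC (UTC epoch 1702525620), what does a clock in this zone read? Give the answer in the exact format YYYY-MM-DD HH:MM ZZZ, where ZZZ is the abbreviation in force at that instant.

Query: 2023-12-14 03:47 UTC
Rule 3/5 (YYM, -11:15): 2023-07-29 00:26 UTC ≤ query < 2024-01-09 04:35 UTC
3·60 + 47 - 675 = -448 min
-448 = -1·1440 + 992; 992 = 16·60 + 32 → 16:32, 2023-12-14 - 1 day = 2023-12-13
→ 2023-12-13 16:32 YYM

2023-12-13 16:32 YYM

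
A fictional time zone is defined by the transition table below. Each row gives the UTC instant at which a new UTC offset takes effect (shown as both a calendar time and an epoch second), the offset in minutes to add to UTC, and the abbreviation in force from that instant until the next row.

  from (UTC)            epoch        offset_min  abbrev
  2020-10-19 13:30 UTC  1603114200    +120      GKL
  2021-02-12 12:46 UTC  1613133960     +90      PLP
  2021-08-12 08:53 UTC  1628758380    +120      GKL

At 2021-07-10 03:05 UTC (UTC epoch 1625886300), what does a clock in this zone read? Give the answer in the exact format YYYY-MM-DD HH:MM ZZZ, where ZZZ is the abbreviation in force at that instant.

Query: 2021-07-10 03:05 UTC
Rule 2/3 (PLP, +01:30): 2021-02-12 12:46 UTC ≤ query < 2021-08-12 08:53 UTC
3·60 + 5 + 90 = 275 min
275 = 0·1440 + 275; 275 = 4·60 + 35 → 04:35, same day
→ 2021-07-10 04:35 PLP

2021-07-10 04:35 PLP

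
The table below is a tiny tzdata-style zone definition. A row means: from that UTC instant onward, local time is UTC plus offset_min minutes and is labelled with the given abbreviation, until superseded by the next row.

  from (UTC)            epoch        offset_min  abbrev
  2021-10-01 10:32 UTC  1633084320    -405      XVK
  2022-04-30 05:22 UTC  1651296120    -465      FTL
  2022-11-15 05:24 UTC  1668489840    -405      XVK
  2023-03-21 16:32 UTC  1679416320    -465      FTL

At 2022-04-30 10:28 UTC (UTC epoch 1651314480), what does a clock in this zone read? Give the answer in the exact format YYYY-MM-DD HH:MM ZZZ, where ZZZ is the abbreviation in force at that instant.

Query: 2022-04-30 10:28 UTC
Rule 2/4 (FTL, -07:45): 2022-04-30 05:22 UTC ≤ query < 2022-11-15 05:24 UTC
10·60 + 28 - 465 = 163 min
163 = 0·1440 + 163; 163 = 2·60 + 43 → 02:43, same day
→ 2022-04-30 02:43 FTL

2022-04-30 02:43 FTL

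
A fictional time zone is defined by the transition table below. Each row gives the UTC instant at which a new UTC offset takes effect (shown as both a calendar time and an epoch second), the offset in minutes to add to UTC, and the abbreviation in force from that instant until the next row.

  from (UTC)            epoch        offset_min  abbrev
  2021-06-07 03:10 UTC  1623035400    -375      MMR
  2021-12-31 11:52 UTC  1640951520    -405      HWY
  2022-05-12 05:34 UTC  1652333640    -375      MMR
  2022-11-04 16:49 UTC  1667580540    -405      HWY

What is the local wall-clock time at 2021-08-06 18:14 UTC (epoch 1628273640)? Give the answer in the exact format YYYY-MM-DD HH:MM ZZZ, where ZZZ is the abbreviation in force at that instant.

Query: 2021-08-06 18:14 UTC
Rule 1/4 (MMR, -06:15): 2021-06-07 03:10 UTC ≤ query < 2021-12-31 11:52 UTC
18·60 + 14 - 375 = 719 min
719 = 0·1440 + 719; 719 = 11·60 + 59 → 11:59, same day
→ 2021-08-06 11:59 MMR

2021-08-06 11:59 MMR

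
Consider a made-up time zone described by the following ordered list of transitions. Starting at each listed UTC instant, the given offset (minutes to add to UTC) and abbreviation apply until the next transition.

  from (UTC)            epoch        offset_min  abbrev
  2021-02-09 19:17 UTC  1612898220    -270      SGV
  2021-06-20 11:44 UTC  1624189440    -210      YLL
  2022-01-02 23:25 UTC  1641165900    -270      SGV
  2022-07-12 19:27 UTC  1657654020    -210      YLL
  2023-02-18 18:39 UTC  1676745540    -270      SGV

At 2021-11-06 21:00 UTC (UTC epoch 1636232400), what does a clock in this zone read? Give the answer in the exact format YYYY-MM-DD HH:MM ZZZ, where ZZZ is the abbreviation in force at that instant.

2021-11-06 17:30 YLL

Query: 2021-11-06 21:00 UTC
Rule 2/5 (YLL, -03:30): 2021-06-20 11:44 UTC ≤ query < 2022-01-02 23:25 UTC
21·60 + 0 - 210 = 1050 min
1050 = 0·1440 + 1050; 1050 = 17·60 + 30 → 17:30, same day
→ 2021-11-06 17:30 YLL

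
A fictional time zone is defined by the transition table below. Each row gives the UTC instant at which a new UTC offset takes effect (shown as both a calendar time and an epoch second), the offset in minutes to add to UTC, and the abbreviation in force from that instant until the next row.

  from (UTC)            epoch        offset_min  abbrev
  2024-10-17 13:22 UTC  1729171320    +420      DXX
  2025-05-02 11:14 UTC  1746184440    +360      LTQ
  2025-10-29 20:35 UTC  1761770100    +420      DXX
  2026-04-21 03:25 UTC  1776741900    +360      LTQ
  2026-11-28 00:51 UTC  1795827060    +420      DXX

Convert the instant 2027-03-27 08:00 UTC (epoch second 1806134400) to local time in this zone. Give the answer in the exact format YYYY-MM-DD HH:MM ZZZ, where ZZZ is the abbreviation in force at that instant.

2027-03-27 15:00 DXX

Query: 2027-03-27 08:00 UTC
Rule 5/5 (DXX, +07:00): 2026-11-28 00:51 UTC ≤ query < +∞
8·60 + 0 + 420 = 900 min
900 = 0·1440 + 900; 900 = 15·60 + 0 → 15:00, same day
→ 2027-03-27 15:00 DXX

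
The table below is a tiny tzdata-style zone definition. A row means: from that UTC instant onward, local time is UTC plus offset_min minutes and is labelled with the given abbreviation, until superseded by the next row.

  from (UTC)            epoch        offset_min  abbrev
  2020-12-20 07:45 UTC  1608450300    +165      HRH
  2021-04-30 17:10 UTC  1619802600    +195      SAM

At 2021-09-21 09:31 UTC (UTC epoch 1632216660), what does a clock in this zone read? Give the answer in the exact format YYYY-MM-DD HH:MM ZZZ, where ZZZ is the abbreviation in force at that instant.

Query: 2021-09-21 09:31 UTC
Rule 2/2 (SAM, +03:15): 2021-04-30 17:10 UTC ≤ query < +∞
9·60 + 31 + 195 = 766 min
766 = 0·1440 + 766; 766 = 12·60 + 46 → 12:46, same day
→ 2021-09-21 12:46 SAM

2021-09-21 12:46 SAM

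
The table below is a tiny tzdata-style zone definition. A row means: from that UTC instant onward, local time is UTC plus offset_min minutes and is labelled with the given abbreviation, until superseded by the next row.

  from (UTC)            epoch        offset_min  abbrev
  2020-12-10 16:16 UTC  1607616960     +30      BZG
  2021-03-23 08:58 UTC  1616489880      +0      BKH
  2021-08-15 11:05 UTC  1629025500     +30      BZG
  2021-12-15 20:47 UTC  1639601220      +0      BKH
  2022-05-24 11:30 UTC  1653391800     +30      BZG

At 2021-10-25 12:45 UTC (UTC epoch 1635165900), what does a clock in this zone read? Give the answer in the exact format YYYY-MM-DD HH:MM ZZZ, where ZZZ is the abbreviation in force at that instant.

Query: 2021-10-25 12:45 UTC
Rule 3/5 (BZG, +00:30): 2021-08-15 11:05 UTC ≤ query < 2021-12-15 20:47 UTC
12·60 + 45 + 30 = 795 min
795 = 0·1440 + 795; 795 = 13·60 + 15 → 13:15, same day
→ 2021-10-25 13:15 BZG

2021-10-25 13:15 BZG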